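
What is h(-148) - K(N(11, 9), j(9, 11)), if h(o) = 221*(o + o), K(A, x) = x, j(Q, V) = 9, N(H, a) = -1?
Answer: -65425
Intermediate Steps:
h(o) = 442*o (h(o) = 221*(2*o) = 442*o)
h(-148) - K(N(11, 9), j(9, 11)) = 442*(-148) - 1*9 = -65416 - 9 = -65425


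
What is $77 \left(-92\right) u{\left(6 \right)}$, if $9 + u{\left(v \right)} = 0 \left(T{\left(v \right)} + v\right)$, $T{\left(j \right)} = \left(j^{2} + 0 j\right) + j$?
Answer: $63756$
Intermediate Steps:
$T{\left(j \right)} = j + j^{2}$ ($T{\left(j \right)} = \left(j^{2} + 0\right) + j = j^{2} + j = j + j^{2}$)
$u{\left(v \right)} = -9$ ($u{\left(v \right)} = -9 + 0 \left(v \left(1 + v\right) + v\right) = -9 + 0 \left(v + v \left(1 + v\right)\right) = -9 + 0 = -9$)
$77 \left(-92\right) u{\left(6 \right)} = 77 \left(-92\right) \left(-9\right) = \left(-7084\right) \left(-9\right) = 63756$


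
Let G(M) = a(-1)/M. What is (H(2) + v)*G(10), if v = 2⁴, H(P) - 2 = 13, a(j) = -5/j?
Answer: 31/2 ≈ 15.500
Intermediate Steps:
H(P) = 15 (H(P) = 2 + 13 = 15)
G(M) = 5/M (G(M) = (-5/(-1))/M = (-5*(-1))/M = 5/M)
v = 16
(H(2) + v)*G(10) = (15 + 16)*(5/10) = 31*(5*(⅒)) = 31*(½) = 31/2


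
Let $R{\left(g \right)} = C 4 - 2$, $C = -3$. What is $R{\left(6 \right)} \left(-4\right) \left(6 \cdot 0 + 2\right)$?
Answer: $112$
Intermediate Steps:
$R{\left(g \right)} = -14$ ($R{\left(g \right)} = \left(-3\right) 4 - 2 = -12 - 2 = -14$)
$R{\left(6 \right)} \left(-4\right) \left(6 \cdot 0 + 2\right) = \left(-14\right) \left(-4\right) \left(6 \cdot 0 + 2\right) = 56 \left(0 + 2\right) = 56 \cdot 2 = 112$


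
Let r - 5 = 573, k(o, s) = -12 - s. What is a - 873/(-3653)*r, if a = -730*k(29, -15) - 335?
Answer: -8719231/3653 ≈ -2386.9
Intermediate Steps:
r = 578 (r = 5 + 573 = 578)
a = -2525 (a = -730*(-12 - 1*(-15)) - 335 = -730*(-12 + 15) - 335 = -730*3 - 335 = -2190 - 335 = -2525)
a - 873/(-3653)*r = -2525 - 873/(-3653)*578 = -2525 - 873*(-1/3653)*578 = -2525 - (-873)*578/3653 = -2525 - 1*(-504594/3653) = -2525 + 504594/3653 = -8719231/3653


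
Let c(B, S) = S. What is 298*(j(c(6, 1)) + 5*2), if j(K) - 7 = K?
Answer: 5364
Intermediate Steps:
j(K) = 7 + K
298*(j(c(6, 1)) + 5*2) = 298*((7 + 1) + 5*2) = 298*(8 + 10) = 298*18 = 5364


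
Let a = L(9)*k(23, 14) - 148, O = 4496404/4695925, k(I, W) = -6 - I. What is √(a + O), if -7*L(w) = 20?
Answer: 2*I*√693544394234237/6574295 ≈ 8.0116*I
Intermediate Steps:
L(w) = -20/7 (L(w) = -⅐*20 = -20/7)
O = 4496404/4695925 (O = 4496404*(1/4695925) = 4496404/4695925 ≈ 0.95751)
a = -456/7 (a = -20*(-6 - 1*23)/7 - 148 = -20*(-6 - 23)/7 - 148 = -20/7*(-29) - 148 = 580/7 - 148 = -456/7 ≈ -65.143)
√(a + O) = √(-456/7 + 4496404/4695925) = √(-2109866972/32871475) = 2*I*√693544394234237/6574295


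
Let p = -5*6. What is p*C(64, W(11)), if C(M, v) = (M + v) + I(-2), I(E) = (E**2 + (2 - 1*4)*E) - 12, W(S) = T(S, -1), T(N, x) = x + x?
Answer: -1740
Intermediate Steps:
T(N, x) = 2*x
W(S) = -2 (W(S) = 2*(-1) = -2)
I(E) = -12 + E**2 - 2*E (I(E) = (E**2 + (2 - 4)*E) - 12 = (E**2 - 2*E) - 12 = -12 + E**2 - 2*E)
p = -30
C(M, v) = -4 + M + v (C(M, v) = (M + v) + (-12 + (-2)**2 - 2*(-2)) = (M + v) + (-12 + 4 + 4) = (M + v) - 4 = -4 + M + v)
p*C(64, W(11)) = -30*(-4 + 64 - 2) = -30*58 = -1740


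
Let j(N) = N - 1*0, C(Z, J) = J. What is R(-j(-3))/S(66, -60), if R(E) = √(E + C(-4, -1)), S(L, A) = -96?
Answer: -√2/96 ≈ -0.014731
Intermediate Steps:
j(N) = N (j(N) = N + 0 = N)
R(E) = √(-1 + E) (R(E) = √(E - 1) = √(-1 + E))
R(-j(-3))/S(66, -60) = √(-1 - 1*(-3))/(-96) = √(-1 + 3)*(-1/96) = √2*(-1/96) = -√2/96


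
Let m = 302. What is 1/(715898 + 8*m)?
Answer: 1/718314 ≈ 1.3921e-6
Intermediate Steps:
1/(715898 + 8*m) = 1/(715898 + 8*302) = 1/(715898 + 2416) = 1/718314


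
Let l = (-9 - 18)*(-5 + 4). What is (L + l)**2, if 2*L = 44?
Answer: 2401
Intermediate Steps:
L = 22 (L = (1/2)*44 = 22)
l = 27 (l = -27*(-1) = 27)
(L + l)**2 = (22 + 27)**2 = 49**2 = 2401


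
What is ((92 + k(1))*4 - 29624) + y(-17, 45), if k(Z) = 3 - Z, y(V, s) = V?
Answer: -29265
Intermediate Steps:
((92 + k(1))*4 - 29624) + y(-17, 45) = ((92 + (3 - 1*1))*4 - 29624) - 17 = ((92 + (3 - 1))*4 - 29624) - 17 = ((92 + 2)*4 - 29624) - 17 = (94*4 - 29624) - 17 = (376 - 29624) - 17 = -29248 - 17 = -29265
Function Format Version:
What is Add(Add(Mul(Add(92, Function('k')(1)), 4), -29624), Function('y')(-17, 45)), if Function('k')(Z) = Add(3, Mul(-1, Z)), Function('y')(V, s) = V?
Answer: -29265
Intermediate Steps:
Add(Add(Mul(Add(92, Function('k')(1)), 4), -29624), Function('y')(-17, 45)) = Add(Add(Mul(Add(92, Add(3, Mul(-1, 1))), 4), -29624), -17) = Add(Add(Mul(Add(92, Add(3, -1)), 4), -29624), -17) = Add(Add(Mul(Add(92, 2), 4), -29624), -17) = Add(Add(Mul(94, 4), -29624), -17) = Add(Add(376, -29624), -17) = Add(-29248, -17) = -29265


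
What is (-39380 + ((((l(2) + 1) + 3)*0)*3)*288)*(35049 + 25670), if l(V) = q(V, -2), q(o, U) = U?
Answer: -2391114220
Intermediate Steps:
l(V) = -2
(-39380 + ((((l(2) + 1) + 3)*0)*3)*288)*(35049 + 25670) = (-39380 + ((((-2 + 1) + 3)*0)*3)*288)*(35049 + 25670) = (-39380 + (((-1 + 3)*0)*3)*288)*60719 = (-39380 + ((2*0)*3)*288)*60719 = (-39380 + (0*3)*288)*60719 = (-39380 + 0*288)*60719 = (-39380 + 0)*60719 = -39380*60719 = -2391114220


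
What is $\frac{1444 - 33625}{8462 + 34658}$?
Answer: $- \frac{32181}{43120} \approx -0.74631$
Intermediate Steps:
$\frac{1444 - 33625}{8462 + 34658} = - \frac{32181}{43120}$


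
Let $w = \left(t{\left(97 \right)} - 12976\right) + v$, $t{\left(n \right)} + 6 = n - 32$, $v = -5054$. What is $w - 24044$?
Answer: $-42015$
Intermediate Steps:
$t{\left(n \right)} = -38 + n$ ($t{\left(n \right)} = -6 + \left(n - 32\right) = -6 + \left(-32 + n\right) = -38 + n$)
$w = -17971$ ($w = \left(\left(-38 + 97\right) - 12976\right) - 5054 = \left(59 - 12976\right) - 5054 = -12917 - 5054 = -17971$)
$w - 24044 = -17971 - 24044 = -42015$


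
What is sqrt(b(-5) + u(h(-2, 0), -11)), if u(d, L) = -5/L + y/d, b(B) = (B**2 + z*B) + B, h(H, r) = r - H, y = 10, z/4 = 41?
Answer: 2*I*sqrt(24035)/11 ≈ 28.188*I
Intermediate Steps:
z = 164 (z = 4*41 = 164)
b(B) = B**2 + 165*B (b(B) = (B**2 + 164*B) + B = B**2 + 165*B)
u(d, L) = -5/L + 10/d
sqrt(b(-5) + u(h(-2, 0), -11)) = sqrt(-5*(165 - 5) + (-5/(-11) + 10/(0 - 1*(-2)))) = sqrt(-5*160 + (-5*(-1/11) + 10/(0 + 2))) = sqrt(-800 + (5/11 + 10/2)) = sqrt(-800 + (5/11 + 10*(1/2))) = sqrt(-800 + (5/11 + 5)) = sqrt(-800 + 60/11) = sqrt(-8740/11) = 2*I*sqrt(24035)/11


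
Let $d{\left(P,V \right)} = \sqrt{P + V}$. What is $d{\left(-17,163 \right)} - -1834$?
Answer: $1834 + \sqrt{146} \approx 1846.1$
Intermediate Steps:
$d{\left(-17,163 \right)} - -1834 = \sqrt{-17 + 163} - -1834 = \sqrt{146} + 1834 = 1834 + \sqrt{146}$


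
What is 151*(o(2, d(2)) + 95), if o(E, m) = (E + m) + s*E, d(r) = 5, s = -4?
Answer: 14194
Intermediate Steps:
o(E, m) = m - 3*E (o(E, m) = (E + m) - 4*E = m - 3*E)
151*(o(2, d(2)) + 95) = 151*((5 - 3*2) + 95) = 151*((5 - 6) + 95) = 151*(-1 + 95) = 151*94 = 14194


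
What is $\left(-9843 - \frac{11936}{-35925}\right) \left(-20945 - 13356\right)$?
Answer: $\frac{12128759475539}{35925} \approx 3.3761 \cdot 10^{8}$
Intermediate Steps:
$\left(-9843 - \frac{11936}{-35925}\right) \left(-20945 - 13356\right) = \left(-9843 - - \frac{11936}{35925}\right) \left(-34301\right) = \left(-9843 + \frac{11936}{35925}\right) \left(-34301\right) = \left(- \frac{353597839}{35925}\right) \left(-34301\right) = \frac{12128759475539}{35925}$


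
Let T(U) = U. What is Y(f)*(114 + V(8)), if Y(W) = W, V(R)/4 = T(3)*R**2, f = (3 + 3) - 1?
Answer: 4410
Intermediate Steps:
f = 5 (f = 6 - 1 = 5)
V(R) = 12*R**2 (V(R) = 4*(3*R**2) = 12*R**2)
Y(f)*(114 + V(8)) = 5*(114 + 12*8**2) = 5*(114 + 12*64) = 5*(114 + 768) = 5*882 = 4410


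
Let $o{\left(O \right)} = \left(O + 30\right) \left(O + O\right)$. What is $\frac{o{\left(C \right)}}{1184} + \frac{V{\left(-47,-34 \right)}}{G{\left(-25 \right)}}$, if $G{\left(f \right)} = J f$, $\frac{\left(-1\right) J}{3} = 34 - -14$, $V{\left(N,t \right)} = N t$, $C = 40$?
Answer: $\frac{344563}{66600} \approx 5.1736$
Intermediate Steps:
$o{\left(O \right)} = 2 O \left(30 + O\right)$ ($o{\left(O \right)} = \left(30 + O\right) 2 O = 2 O \left(30 + O\right)$)
$J = -144$ ($J = - 3 \left(34 - -14\right) = - 3 \left(34 + 14\right) = \left(-3\right) 48 = -144$)
$G{\left(f \right)} = - 144 f$
$\frac{o{\left(C \right)}}{1184} + \frac{V{\left(-47,-34 \right)}}{G{\left(-25 \right)}} = \frac{2 \cdot 40 \left(30 + 40\right)}{1184} + \frac{\left(-47\right) \left(-34\right)}{\left(-144\right) \left(-25\right)} = 2 \cdot 40 \cdot 70 \cdot \frac{1}{1184} + \frac{1598}{3600} = 5600 \cdot \frac{1}{1184} + 1598 \cdot \frac{1}{3600} = \frac{175}{37} + \frac{799}{1800} = \frac{344563}{66600}$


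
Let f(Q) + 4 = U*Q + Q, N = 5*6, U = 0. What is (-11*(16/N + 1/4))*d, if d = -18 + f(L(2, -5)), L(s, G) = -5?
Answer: 4653/20 ≈ 232.65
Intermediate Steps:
N = 30
f(Q) = -4 + Q (f(Q) = -4 + (0*Q + Q) = -4 + (0 + Q) = -4 + Q)
d = -27 (d = -18 + (-4 - 5) = -18 - 9 = -27)
(-11*(16/N + 1/4))*d = -11*(16/30 + 1/4)*(-27) = -11*(16*(1/30) + 1*(1/4))*(-27) = -11*(8/15 + 1/4)*(-27) = -11*47/60*(-27) = -517/60*(-27) = 4653/20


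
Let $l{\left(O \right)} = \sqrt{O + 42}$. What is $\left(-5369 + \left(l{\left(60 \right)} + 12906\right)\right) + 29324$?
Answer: $36861 + \sqrt{102} \approx 36871.0$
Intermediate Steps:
$l{\left(O \right)} = \sqrt{42 + O}$
$\left(-5369 + \left(l{\left(60 \right)} + 12906\right)\right) + 29324 = \left(-5369 + \left(\sqrt{42 + 60} + 12906\right)\right) + 29324 = \left(-5369 + \left(\sqrt{102} + 12906\right)\right) + 29324 = \left(-5369 + \left(12906 + \sqrt{102}\right)\right) + 29324 = \left(7537 + \sqrt{102}\right) + 29324 = 36861 + \sqrt{102}$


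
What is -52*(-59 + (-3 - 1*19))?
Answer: 4212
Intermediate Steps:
-52*(-59 + (-3 - 1*19)) = -52*(-59 + (-3 - 19)) = -52*(-59 - 22) = -52*(-81) = 4212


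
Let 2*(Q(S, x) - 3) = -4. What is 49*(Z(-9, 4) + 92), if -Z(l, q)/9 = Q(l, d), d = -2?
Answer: 4067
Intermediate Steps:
Q(S, x) = 1 (Q(S, x) = 3 + (½)*(-4) = 3 - 2 = 1)
Z(l, q) = -9 (Z(l, q) = -9*1 = -9)
49*(Z(-9, 4) + 92) = 49*(-9 + 92) = 49*83 = 4067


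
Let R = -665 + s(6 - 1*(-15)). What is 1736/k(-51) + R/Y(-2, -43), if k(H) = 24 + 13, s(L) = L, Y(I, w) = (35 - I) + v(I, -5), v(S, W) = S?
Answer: 5276/185 ≈ 28.519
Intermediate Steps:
Y(I, w) = 35 (Y(I, w) = (35 - I) + I = 35)
R = -644 (R = -665 + (6 - 1*(-15)) = -665 + (6 + 15) = -665 + 21 = -644)
k(H) = 37
1736/k(-51) + R/Y(-2, -43) = 1736/37 - 644/35 = 1736*(1/37) - 644*1/35 = 1736/37 - 92/5 = 5276/185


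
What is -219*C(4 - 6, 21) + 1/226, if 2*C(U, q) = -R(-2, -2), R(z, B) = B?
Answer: -49493/226 ≈ -219.00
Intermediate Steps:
C(U, q) = 1 (C(U, q) = (-1*(-2))/2 = (1/2)*2 = 1)
-219*C(4 - 6, 21) + 1/226 = -219*1 + 1/226 = -219 + 1/226 = -49493/226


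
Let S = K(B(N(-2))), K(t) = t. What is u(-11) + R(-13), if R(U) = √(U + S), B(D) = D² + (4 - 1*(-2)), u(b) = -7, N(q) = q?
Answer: -7 + I*√3 ≈ -7.0 + 1.732*I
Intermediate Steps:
B(D) = 6 + D² (B(D) = D² + (4 + 2) = D² + 6 = 6 + D²)
S = 10 (S = 6 + (-2)² = 6 + 4 = 10)
R(U) = √(10 + U) (R(U) = √(U + 10) = √(10 + U))
u(-11) + R(-13) = -7 + √(10 - 13) = -7 + √(-3) = -7 + I*√3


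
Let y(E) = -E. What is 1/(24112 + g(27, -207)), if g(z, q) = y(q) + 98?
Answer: 1/24417 ≈ 4.0955e-5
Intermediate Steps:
g(z, q) = 98 - q (g(z, q) = -q + 98 = 98 - q)
1/(24112 + g(27, -207)) = 1/(24112 + (98 - 1*(-207))) = 1/(24112 + (98 + 207)) = 1/(24112 + 305) = 1/24417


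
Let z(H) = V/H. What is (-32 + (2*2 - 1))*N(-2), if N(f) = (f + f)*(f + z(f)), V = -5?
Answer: 58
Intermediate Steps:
z(H) = -5/H
N(f) = 2*f*(f - 5/f) (N(f) = (f + f)*(f - 5/f) = (2*f)*(f - 5/f) = 2*f*(f - 5/f))
(-32 + (2*2 - 1))*N(-2) = (-32 + (2*2 - 1))*(-10 + 2*(-2)²) = (-32 + (4 - 1))*(-10 + 2*4) = (-32 + 3)*(-10 + 8) = -29*(-2) = 58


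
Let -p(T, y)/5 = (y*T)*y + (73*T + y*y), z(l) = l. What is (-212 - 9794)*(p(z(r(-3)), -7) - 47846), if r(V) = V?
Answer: 462887566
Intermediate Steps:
p(T, y) = -365*T - 5*y² - 5*T*y² (p(T, y) = -5*((y*T)*y + (73*T + y*y)) = -5*((T*y)*y + (73*T + y²)) = -5*(T*y² + (y² + 73*T)) = -5*(y² + 73*T + T*y²) = -365*T - 5*y² - 5*T*y²)
(-212 - 9794)*(p(z(r(-3)), -7) - 47846) = (-212 - 9794)*((-365*(-3) - 5*(-7)² - 5*(-3)*(-7)²) - 47846) = -10006*((1095 - 5*49 - 5*(-3)*49) - 47846) = -10006*((1095 - 245 + 735) - 47846) = -10006*(1585 - 47846) = -10006*(-46261) = 462887566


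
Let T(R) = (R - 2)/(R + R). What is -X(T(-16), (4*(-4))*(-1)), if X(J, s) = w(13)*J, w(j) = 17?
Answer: -153/16 ≈ -9.5625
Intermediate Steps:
T(R) = (-2 + R)/(2*R) (T(R) = (-2 + R)/((2*R)) = (-2 + R)*(1/(2*R)) = (-2 + R)/(2*R))
X(J, s) = 17*J
-X(T(-16), (4*(-4))*(-1)) = -17*(1/2)*(-2 - 16)/(-16) = -17*(1/2)*(-1/16)*(-18) = -17*9/16 = -1*153/16 = -153/16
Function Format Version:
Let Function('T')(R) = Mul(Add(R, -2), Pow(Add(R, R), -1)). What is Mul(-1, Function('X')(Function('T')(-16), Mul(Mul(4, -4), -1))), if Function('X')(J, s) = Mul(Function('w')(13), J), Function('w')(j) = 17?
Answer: Rational(-153, 16) ≈ -9.5625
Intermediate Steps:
Function('T')(R) = Mul(Rational(1, 2), Pow(R, -1), Add(-2, R)) (Function('T')(R) = Mul(Add(-2, R), Pow(Mul(2, R), -1)) = Mul(Add(-2, R), Mul(Rational(1, 2), Pow(R, -1))) = Mul(Rational(1, 2), Pow(R, -1), Add(-2, R)))
Function('X')(J, s) = Mul(17, J)
Mul(-1, Function('X')(Function('T')(-16), Mul(Mul(4, -4), -1))) = Mul(-1, Mul(17, Mul(Rational(1, 2), Pow(-16, -1), Add(-2, -16)))) = Mul(-1, Mul(17, Mul(Rational(1, 2), Rational(-1, 16), -18))) = Mul(-1, Mul(17, Rational(9, 16))) = Mul(-1, Rational(153, 16)) = Rational(-153, 16)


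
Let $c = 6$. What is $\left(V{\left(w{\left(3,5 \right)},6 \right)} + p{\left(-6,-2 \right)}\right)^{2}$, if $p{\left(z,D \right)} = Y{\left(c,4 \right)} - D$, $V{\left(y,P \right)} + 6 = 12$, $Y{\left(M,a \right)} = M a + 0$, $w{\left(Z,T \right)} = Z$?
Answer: $1024$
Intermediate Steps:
$Y{\left(M,a \right)} = M a$
$V{\left(y,P \right)} = 6$ ($V{\left(y,P \right)} = -6 + 12 = 6$)
$p{\left(z,D \right)} = 24 - D$ ($p{\left(z,D \right)} = 6 \cdot 4 - D = 24 - D$)
$\left(V{\left(w{\left(3,5 \right)},6 \right)} + p{\left(-6,-2 \right)}\right)^{2} = \left(6 + \left(24 - -2\right)\right)^{2} = \left(6 + \left(24 + 2\right)\right)^{2} = \left(6 + 26\right)^{2} = 32^{2} = 1024$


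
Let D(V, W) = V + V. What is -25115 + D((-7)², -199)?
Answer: -25017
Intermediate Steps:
D(V, W) = 2*V
-25115 + D((-7)², -199) = -25115 + 2*(-7)² = -25115 + 2*49 = -25115 + 98 = -25017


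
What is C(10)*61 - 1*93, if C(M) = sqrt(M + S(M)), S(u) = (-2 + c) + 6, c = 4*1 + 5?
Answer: -93 + 61*sqrt(23) ≈ 199.55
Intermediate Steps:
c = 9 (c = 4 + 5 = 9)
S(u) = 13 (S(u) = (-2 + 9) + 6 = 7 + 6 = 13)
C(M) = sqrt(13 + M) (C(M) = sqrt(M + 13) = sqrt(13 + M))
C(10)*61 - 1*93 = sqrt(13 + 10)*61 - 1*93 = sqrt(23)*61 - 93 = 61*sqrt(23) - 93 = -93 + 61*sqrt(23)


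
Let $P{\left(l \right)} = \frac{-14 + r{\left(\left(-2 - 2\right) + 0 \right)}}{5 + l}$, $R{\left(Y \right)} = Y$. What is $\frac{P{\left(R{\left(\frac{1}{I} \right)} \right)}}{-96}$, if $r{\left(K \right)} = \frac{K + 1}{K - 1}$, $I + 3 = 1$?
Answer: $\frac{67}{2160} \approx 0.031019$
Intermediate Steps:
$I = -2$ ($I = -3 + 1 = -2$)
$r{\left(K \right)} = \frac{1 + K}{-1 + K}$
$P{\left(l \right)} = - \frac{67}{5 \left(5 + l\right)}$ ($P{\left(l \right)} = \frac{-14 + \frac{1 + \left(\left(-2 - 2\right) + 0\right)}{-1 + \left(\left(-2 - 2\right) + 0\right)}}{5 + l} = \frac{-14 + \frac{1 + \left(-4 + 0\right)}{-1 + \left(-4 + 0\right)}}{5 + l} = \frac{-14 + \frac{1 - 4}{-1 - 4}}{5 + l} = \frac{-14 + \frac{1}{-5} \left(-3\right)}{5 + l} = \frac{-14 - - \frac{3}{5}}{5 + l} = \frac{-14 + \frac{3}{5}}{5 + l} = - \frac{67}{5 \left(5 + l\right)}$)
$\frac{P{\left(R{\left(\frac{1}{I} \right)} \right)}}{-96} = \frac{\left(-67\right) \frac{1}{25 + \frac{5}{-2}}}{-96} = - \frac{67}{25 + 5 \left(- \frac{1}{2}\right)} \left(- \frac{1}{96}\right) = - \frac{67}{25 - \frac{5}{2}} \left(- \frac{1}{96}\right) = - \frac{67}{\frac{45}{2}} \left(- \frac{1}{96}\right) = \left(-67\right) \frac{2}{45} \left(- \frac{1}{96}\right) = \left(- \frac{134}{45}\right) \left(- \frac{1}{96}\right) = \frac{67}{2160}$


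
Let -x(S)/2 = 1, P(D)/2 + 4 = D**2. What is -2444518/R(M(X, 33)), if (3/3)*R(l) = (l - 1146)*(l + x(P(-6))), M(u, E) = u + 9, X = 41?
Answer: 1222259/26304 ≈ 46.467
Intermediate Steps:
P(D) = -8 + 2*D**2
M(u, E) = 9 + u
x(S) = -2 (x(S) = -2*1 = -2)
R(l) = (-1146 + l)*(-2 + l) (R(l) = (l - 1146)*(l - 2) = (-1146 + l)*(-2 + l))
-2444518/R(M(X, 33)) = -2444518/(2292 + (9 + 41)**2 - 1148*(9 + 41)) = -2444518/(2292 + 50**2 - 1148*50) = -2444518/(2292 + 2500 - 57400) = -2444518/(-52608) = -2444518*(-1/52608) = 1222259/26304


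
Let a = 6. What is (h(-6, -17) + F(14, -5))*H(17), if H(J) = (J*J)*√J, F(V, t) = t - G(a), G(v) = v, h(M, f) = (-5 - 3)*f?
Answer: 36125*√17 ≈ 1.4895e+5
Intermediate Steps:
h(M, f) = -8*f
F(V, t) = -6 + t (F(V, t) = t - 1*6 = t - 6 = -6 + t)
H(J) = J^(5/2) (H(J) = J²*√J = J^(5/2))
(h(-6, -17) + F(14, -5))*H(17) = (-8*(-17) + (-6 - 5))*17^(5/2) = (136 - 11)*(289*√17) = 125*(289*√17) = 36125*√17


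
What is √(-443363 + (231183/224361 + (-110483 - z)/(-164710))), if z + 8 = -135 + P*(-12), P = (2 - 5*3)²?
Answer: 18*I*√5767697060466406668330/2053027795 ≈ 665.85*I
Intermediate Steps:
P = 169 (P = (2 - 15)² = (-13)² = 169)
z = -2171 (z = -8 + (-135 + 169*(-12)) = -8 + (-135 - 2028) = -8 - 2163 = -2171)
√(-443363 + (231183/224361 + (-110483 - z)/(-164710))) = √(-443363 + (231183/224361 + (-110483 - 1*(-2171))/(-164710))) = √(-443363 + (231183*(1/224361) + (-110483 + 2171)*(-1/164710))) = √(-443363 + (25687/24929 - 108312*(-1/164710))) = √(-443363 + (25687/24929 + 54156/82355)) = √(-443363 + 3465507809/2053027795) = √(-910233096766776/2053027795) = 18*I*√5767697060466406668330/2053027795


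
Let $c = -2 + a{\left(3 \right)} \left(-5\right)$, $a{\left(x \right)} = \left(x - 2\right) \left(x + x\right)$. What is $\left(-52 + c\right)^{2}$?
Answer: $7056$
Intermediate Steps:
$a{\left(x \right)} = 2 x \left(-2 + x\right)$ ($a{\left(x \right)} = \left(-2 + x\right) 2 x = 2 x \left(-2 + x\right)$)
$c = -32$ ($c = -2 + 2 \cdot 3 \left(-2 + 3\right) \left(-5\right) = -2 + 2 \cdot 3 \cdot 1 \left(-5\right) = -2 + 6 \left(-5\right) = -2 - 30 = -32$)
$\left(-52 + c\right)^{2} = \left(-52 - 32\right)^{2} = \left(-84\right)^{2} = 7056$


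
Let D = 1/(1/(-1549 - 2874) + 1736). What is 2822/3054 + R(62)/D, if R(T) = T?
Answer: 726944171251/6753921 ≈ 1.0763e+5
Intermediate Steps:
D = 4423/7678327 (D = 1/(1/(-4423) + 1736) = 1/(-1/4423 + 1736) = 1/(7678327/4423) = 4423/7678327 ≈ 0.00057604)
2822/3054 + R(62)/D = 2822/3054 + 62/(4423/7678327) = 2822*(1/3054) + 62*(7678327/4423) = 1411/1527 + 476056274/4423 = 726944171251/6753921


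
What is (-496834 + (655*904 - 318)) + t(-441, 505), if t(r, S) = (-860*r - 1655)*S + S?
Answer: 190785998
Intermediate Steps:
t(r, S) = S + S*(-1655 - 860*r) (t(r, S) = (-1655 - 860*r)*S + S = S*(-1655 - 860*r) + S = S + S*(-1655 - 860*r))
(-496834 + (655*904 - 318)) + t(-441, 505) = (-496834 + (655*904 - 318)) - 2*505*(827 + 430*(-441)) = (-496834 + (592120 - 318)) - 2*505*(827 - 189630) = (-496834 + 591802) - 2*505*(-188803) = 94968 + 190691030 = 190785998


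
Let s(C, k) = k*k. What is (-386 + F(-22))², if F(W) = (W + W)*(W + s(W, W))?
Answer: 429069796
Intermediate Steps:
s(C, k) = k²
F(W) = 2*W*(W + W²) (F(W) = (W + W)*(W + W²) = (2*W)*(W + W²) = 2*W*(W + W²))
(-386 + F(-22))² = (-386 + 2*(-22)²*(1 - 22))² = (-386 + 2*484*(-21))² = (-386 - 20328)² = (-20714)² = 429069796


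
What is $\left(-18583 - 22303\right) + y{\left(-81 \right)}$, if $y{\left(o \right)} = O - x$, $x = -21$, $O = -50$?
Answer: $-40915$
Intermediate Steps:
$y{\left(o \right)} = -29$ ($y{\left(o \right)} = -50 - -21 = -50 + 21 = -29$)
$\left(-18583 - 22303\right) + y{\left(-81 \right)} = \left(-18583 - 22303\right) - 29 = -40886 - 29 = -40915$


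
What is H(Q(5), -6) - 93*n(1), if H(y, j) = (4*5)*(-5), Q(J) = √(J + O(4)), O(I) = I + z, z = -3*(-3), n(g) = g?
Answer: -193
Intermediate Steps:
z = 9
O(I) = 9 + I (O(I) = I + 9 = 9 + I)
Q(J) = √(13 + J) (Q(J) = √(J + (9 + 4)) = √(J + 13) = √(13 + J))
H(y, j) = -100 (H(y, j) = 20*(-5) = -100)
H(Q(5), -6) - 93*n(1) = -100 - 93*1 = -100 - 93 = -193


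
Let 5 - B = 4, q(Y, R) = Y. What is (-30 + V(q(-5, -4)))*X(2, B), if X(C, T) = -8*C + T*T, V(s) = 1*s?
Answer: 525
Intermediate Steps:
B = 1 (B = 5 - 1*4 = 5 - 4 = 1)
V(s) = s
X(C, T) = T**2 - 8*C (X(C, T) = -8*C + T**2 = T**2 - 8*C)
(-30 + V(q(-5, -4)))*X(2, B) = (-30 - 5)*(1**2 - 8*2) = -35*(1 - 16) = -35*(-15) = 525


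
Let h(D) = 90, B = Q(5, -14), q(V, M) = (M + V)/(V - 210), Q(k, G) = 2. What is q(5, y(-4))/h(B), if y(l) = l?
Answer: -1/18450 ≈ -5.4201e-5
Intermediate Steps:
q(V, M) = (M + V)/(-210 + V)
B = 2
q(5, y(-4))/h(B) = ((-4 + 5)/(-210 + 5))/90 = (1/(-205))*(1/90) = -1/205*1*(1/90) = -1/205*1/90 = -1/18450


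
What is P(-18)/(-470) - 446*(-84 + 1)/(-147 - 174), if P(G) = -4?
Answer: -8698588/75435 ≈ -115.31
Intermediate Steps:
P(-18)/(-470) - 446*(-84 + 1)/(-147 - 174) = -4/(-470) - 446*(-84 + 1)/(-147 - 174) = -4*(-1/470) - 446/((-321/(-83))) = 2/235 - 446/((-321*(-1/83))) = 2/235 - 446/321/83 = 2/235 - 446*83/321 = 2/235 - 37018/321 = -8698588/75435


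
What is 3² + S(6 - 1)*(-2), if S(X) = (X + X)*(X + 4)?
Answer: -171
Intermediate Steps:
S(X) = 2*X*(4 + X) (S(X) = (2*X)*(4 + X) = 2*X*(4 + X))
3² + S(6 - 1)*(-2) = 3² + (2*(6 - 1)*(4 + (6 - 1)))*(-2) = 9 + (2*5*(4 + 5))*(-2) = 9 + (2*5*9)*(-2) = 9 + 90*(-2) = 9 - 180 = -171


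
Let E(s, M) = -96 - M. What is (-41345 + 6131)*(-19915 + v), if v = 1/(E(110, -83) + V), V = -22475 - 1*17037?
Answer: 9239453733488/13175 ≈ 7.0129e+8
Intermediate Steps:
V = -39512 (V = -22475 - 17037 = -39512)
v = -1/39525 (v = 1/((-96 - 1*(-83)) - 39512) = 1/((-96 + 83) - 39512) = 1/(-13 - 39512) = 1/(-39525) = -1/39525 ≈ -2.5300e-5)
(-41345 + 6131)*(-19915 + v) = (-41345 + 6131)*(-19915 - 1/39525) = -35214*(-787140376/39525) = 9239453733488/13175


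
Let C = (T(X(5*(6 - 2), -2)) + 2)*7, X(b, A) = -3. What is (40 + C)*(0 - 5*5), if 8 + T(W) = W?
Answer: 575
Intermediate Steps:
T(W) = -8 + W
C = -63 (C = ((-8 - 3) + 2)*7 = (-11 + 2)*7 = -9*7 = -63)
(40 + C)*(0 - 5*5) = (40 - 63)*(0 - 5*5) = -23*(0 - 25) = -23*(-25) = 575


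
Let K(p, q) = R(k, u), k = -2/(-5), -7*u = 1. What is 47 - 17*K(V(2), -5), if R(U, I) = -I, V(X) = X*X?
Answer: 312/7 ≈ 44.571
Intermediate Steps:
V(X) = X²
u = -⅐ (u = -⅐*1 = -⅐ ≈ -0.14286)
k = ⅖ (k = -2*(-⅕) = ⅖ ≈ 0.40000)
K(p, q) = ⅐ (K(p, q) = -1*(-⅐) = ⅐)
47 - 17*K(V(2), -5) = 47 - 17*⅐ = 47 - 17/7 = 312/7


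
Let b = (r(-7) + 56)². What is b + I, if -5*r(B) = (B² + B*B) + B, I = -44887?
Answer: -1086454/25 ≈ -43458.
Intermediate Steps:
r(B) = -2*B²/5 - B/5 (r(B) = -((B² + B*B) + B)/5 = -((B² + B²) + B)/5 = -(2*B² + B)/5 = -(B + 2*B²)/5 = -2*B²/5 - B/5)
b = 35721/25 (b = (-⅕*(-7)*(1 + 2*(-7)) + 56)² = (-⅕*(-7)*(1 - 14) + 56)² = (-⅕*(-7)*(-13) + 56)² = (-91/5 + 56)² = (189/5)² = 35721/25 ≈ 1428.8)
b + I = 35721/25 - 44887 = -1086454/25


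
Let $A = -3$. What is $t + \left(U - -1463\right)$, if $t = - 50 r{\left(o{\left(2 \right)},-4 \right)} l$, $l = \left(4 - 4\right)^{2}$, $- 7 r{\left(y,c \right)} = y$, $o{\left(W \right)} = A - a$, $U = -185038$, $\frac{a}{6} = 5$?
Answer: $-183575$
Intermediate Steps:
$a = 30$ ($a = 6 \cdot 5 = 30$)
$o{\left(W \right)} = -33$ ($o{\left(W \right)} = -3 - 30 = -33$)
$r{\left(y,c \right)} = - \frac{y}{7}$
$l = 0$ ($l = 0^{2} = 0$)
$t = 0$ ($t = - 50 \left(\left(- \frac{1}{7}\right) \left(-33\right)\right) 0 = \left(-50\right) \frac{33}{7} \cdot 0 = \left(- \frac{1650}{7}\right) 0 = 0$)
$t + \left(U - -1463\right) = 0 - 183575 = -183575$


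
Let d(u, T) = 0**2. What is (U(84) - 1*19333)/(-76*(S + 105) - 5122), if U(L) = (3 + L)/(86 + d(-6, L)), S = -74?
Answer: 1662551/643108 ≈ 2.5852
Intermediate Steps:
d(u, T) = 0
U(L) = 3/86 + L/86 (U(L) = (3 + L)/(86 + 0) = (3 + L)/86 = (3 + L)*(1/86) = 3/86 + L/86)
(U(84) - 1*19333)/(-76*(S + 105) - 5122) = ((3/86 + (1/86)*84) - 1*19333)/(-76*(-74 + 105) - 5122) = ((3/86 + 42/43) - 19333)/(-76*31 - 5122) = (87/86 - 19333)/(-2356 - 5122) = -1662551/86/(-7478) = -1662551/86*(-1/7478) = 1662551/643108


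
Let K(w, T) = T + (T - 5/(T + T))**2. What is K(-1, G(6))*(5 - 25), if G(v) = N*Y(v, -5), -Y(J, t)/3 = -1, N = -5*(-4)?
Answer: -10526405/144 ≈ -73100.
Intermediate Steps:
N = 20
Y(J, t) = 3 (Y(J, t) = -3*(-1) = 3)
G(v) = 60 (G(v) = 20*3 = 60)
K(w, T) = T + (T - 5/(2*T))**2 (K(w, T) = T + (T - 5*1/(2*T))**2 = T + (T - 5/(2*T))**2)
K(-1, G(6))*(5 - 25) = (60 + (1/4)*(-5 + 2*60**2)**2/60**2)*(5 - 25) = (60 + (1/4)*(1/3600)*(-5 + 2*3600)**2)*(-20) = (60 + (1/4)*(1/3600)*(-5 + 7200)**2)*(-20) = (60 + (1/4)*(1/3600)*7195**2)*(-20) = (60 + (1/4)*(1/3600)*51768025)*(-20) = (60 + 2070721/576)*(-20) = (2105281/576)*(-20) = -10526405/144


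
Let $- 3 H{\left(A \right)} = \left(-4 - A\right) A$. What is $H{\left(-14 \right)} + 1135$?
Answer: $\frac{3545}{3} \approx 1181.7$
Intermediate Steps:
$H{\left(A \right)} = - \frac{A \left(-4 - A\right)}{3}$ ($H{\left(A \right)} = - \frac{\left(-4 - A\right) A}{3} = - \frac{A \left(-4 - A\right)}{3}$)
$H{\left(-14 \right)} + 1135 = \frac{1}{3} \left(-14\right) \left(4 - 14\right) + 1135 = \frac{1}{3} \left(-14\right) \left(-10\right) + 1135 = \frac{140}{3} + 1135 = \frac{3545}{3}$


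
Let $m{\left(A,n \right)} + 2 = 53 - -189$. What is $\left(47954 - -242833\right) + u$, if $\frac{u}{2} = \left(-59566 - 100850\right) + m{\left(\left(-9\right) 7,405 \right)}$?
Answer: $-29565$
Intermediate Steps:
$m{\left(A,n \right)} = 240$ ($m{\left(A,n \right)} = -2 + \left(53 - -189\right) = -2 + \left(53 + 189\right) = -2 + 242 = 240$)
$u = -320352$ ($u = 2 \left(\left(-59566 - 100850\right) + 240\right) = 2 \left(-160416 + 240\right) = 2 \left(-160176\right) = -320352$)
$\left(47954 - -242833\right) + u = \left(47954 - -242833\right) - 320352 = \left(47954 + 242833\right) - 320352 = 290787 - 320352 = -29565$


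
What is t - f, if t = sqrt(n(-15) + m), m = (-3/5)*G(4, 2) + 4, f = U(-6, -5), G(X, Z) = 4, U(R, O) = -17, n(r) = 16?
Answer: 17 + 2*sqrt(110)/5 ≈ 21.195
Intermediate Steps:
f = -17
m = 8/5 (m = -3/5*4 + 4 = -12/5 + 4 = 8/5 ≈ 1.6000)
t = 2*sqrt(110)/5 (t = sqrt(16 + 8/5) = sqrt(88/5) = 2*sqrt(110)/5 ≈ 4.1952)
t - f = 2*sqrt(110)/5 - 1*(-17) = 2*sqrt(110)/5 + 17 = 17 + 2*sqrt(110)/5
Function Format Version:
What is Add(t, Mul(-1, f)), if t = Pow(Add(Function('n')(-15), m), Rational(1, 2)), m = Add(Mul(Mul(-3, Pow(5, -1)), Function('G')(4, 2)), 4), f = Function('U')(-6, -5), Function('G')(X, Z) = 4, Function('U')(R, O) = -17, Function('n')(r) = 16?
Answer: Add(17, Mul(Rational(2, 5), Pow(110, Rational(1, 2)))) ≈ 21.195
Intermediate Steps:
f = -17
m = Rational(8, 5) (m = Add(Mul(Mul(-3, Pow(5, -1)), 4), 4) = Add(Mul(Mul(-3, Rational(1, 5)), 4), 4) = Add(Mul(Rational(-3, 5), 4), 4) = Add(Rational(-12, 5), 4) = Rational(8, 5) ≈ 1.6000)
t = Mul(Rational(2, 5), Pow(110, Rational(1, 2))) (t = Pow(Add(16, Rational(8, 5)), Rational(1, 2)) = Pow(Rational(88, 5), Rational(1, 2)) = Mul(Rational(2, 5), Pow(110, Rational(1, 2))) ≈ 4.1952)
Add(t, Mul(-1, f)) = Add(Mul(Rational(2, 5), Pow(110, Rational(1, 2))), Mul(-1, -17)) = Add(Mul(Rational(2, 5), Pow(110, Rational(1, 2))), 17) = Add(17, Mul(Rational(2, 5), Pow(110, Rational(1, 2))))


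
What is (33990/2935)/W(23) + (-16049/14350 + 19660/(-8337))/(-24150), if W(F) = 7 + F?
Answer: 93562674621233/242280744142500 ≈ 0.38617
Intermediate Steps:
(33990/2935)/W(23) + (-16049/14350 + 19660/(-8337))/(-24150) = (33990/2935)/(7 + 23) + (-16049/14350 + 19660/(-8337))/(-24150) = (33990*(1/2935))/30 + (-16049*1/14350 + 19660*(-1/8337))*(-1/24150) = (6798/587)*(1/30) + (-16049/14350 - 19660/8337)*(-1/24150) = 1133/2935 - 59417359/17090850*(-1/24150) = 1133/2935 + 59417359/412744027500 = 93562674621233/242280744142500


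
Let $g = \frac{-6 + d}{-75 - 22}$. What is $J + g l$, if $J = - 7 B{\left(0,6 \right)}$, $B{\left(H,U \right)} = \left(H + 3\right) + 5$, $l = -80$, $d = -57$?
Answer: $- \frac{10472}{97} \approx -107.96$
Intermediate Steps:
$g = \frac{63}{97}$ ($g = \frac{-6 - 57}{-75 - 22} = - \frac{63}{-97} = \left(-63\right) \left(- \frac{1}{97}\right) = \frac{63}{97} \approx 0.64948$)
$B{\left(H,U \right)} = 8 + H$ ($B{\left(H,U \right)} = \left(3 + H\right) + 5 = 8 + H$)
$J = -56$ ($J = - 7 \left(8 + 0\right) = \left(-7\right) 8 = -56$)
$J + g l = -56 + \frac{63}{97} \left(-80\right) = -56 - \frac{5040}{97} = - \frac{10472}{97}$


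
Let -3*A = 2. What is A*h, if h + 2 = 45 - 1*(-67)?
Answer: -220/3 ≈ -73.333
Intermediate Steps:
A = -⅔ (A = -⅓*2 = -⅔ ≈ -0.66667)
h = 110 (h = -2 + (45 - 1*(-67)) = -2 + (45 + 67) = -2 + 112 = 110)
A*h = -⅔*110 = -220/3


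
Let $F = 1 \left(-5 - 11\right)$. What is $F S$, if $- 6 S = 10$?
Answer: $\frac{80}{3} \approx 26.667$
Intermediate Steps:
$S = - \frac{5}{3}$ ($S = \left(- \frac{1}{6}\right) 10 = - \frac{5}{3} \approx -1.6667$)
$F = -16$ ($F = 1 \left(-16\right) = -16$)
$F S = \left(-16\right) \left(- \frac{5}{3}\right) = \frac{80}{3}$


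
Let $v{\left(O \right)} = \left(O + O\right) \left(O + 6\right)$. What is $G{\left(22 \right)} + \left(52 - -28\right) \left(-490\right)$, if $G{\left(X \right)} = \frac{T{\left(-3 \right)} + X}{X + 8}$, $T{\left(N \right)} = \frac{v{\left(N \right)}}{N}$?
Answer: $- \frac{587986}{15} \approx -39199.0$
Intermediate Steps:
$v{\left(O \right)} = 2 O \left(6 + O\right)$
$T{\left(N \right)} = 12 + 2 N$ ($T{\left(N \right)} = \frac{2 N \left(6 + N\right)}{N} = 12 + 2 N$)
$G{\left(X \right)} = \frac{6 + X}{8 + X}$ ($G{\left(X \right)} = \frac{\left(12 + 2 \left(-3\right)\right) + X}{X + 8} = \frac{\left(12 - 6\right) + X}{8 + X} = \frac{6 + X}{8 + X}$)
$G{\left(22 \right)} + \left(52 - -28\right) \left(-490\right) = \frac{6 + 22}{8 + 22} + \left(52 - -28\right) \left(-490\right) = \frac{1}{30} \cdot 28 + \left(52 + 28\right) \left(-490\right) = \frac{1}{30} \cdot 28 + 80 \left(-490\right) = \frac{14}{15} - 39200 = - \frac{587986}{15}$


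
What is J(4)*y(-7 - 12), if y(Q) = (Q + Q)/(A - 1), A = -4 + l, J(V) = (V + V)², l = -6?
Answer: 2432/11 ≈ 221.09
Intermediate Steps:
J(V) = 4*V² (J(V) = (2*V)² = 4*V²)
A = -10 (A = -4 - 6 = -10)
y(Q) = -2*Q/11 (y(Q) = (Q + Q)/(-10 - 1) = (2*Q)/(-11) = (2*Q)*(-1/11) = -2*Q/11)
J(4)*y(-7 - 12) = (4*4²)*(-2*(-7 - 12)/11) = (4*16)*(-2/11*(-19)) = 64*(38/11) = 2432/11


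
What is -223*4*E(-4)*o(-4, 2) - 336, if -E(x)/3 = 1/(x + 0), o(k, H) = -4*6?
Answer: 15720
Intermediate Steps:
o(k, H) = -24
E(x) = -3/x (E(x) = -3/(x + 0) = -3/x)
-223*4*E(-4)*o(-4, 2) - 336 = -223*4*(-3/(-4))*(-24) - 336 = -223*4*(-3*(-¼))*(-24) - 336 = -223*4*(¾)*(-24) - 336 = -669*(-24) - 336 = -223*(-72) - 336 = 16056 - 336 = 15720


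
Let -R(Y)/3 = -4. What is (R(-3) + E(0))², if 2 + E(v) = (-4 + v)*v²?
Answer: 100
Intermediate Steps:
E(v) = -2 + v²*(-4 + v) (E(v) = -2 + (-4 + v)*v² = -2 + v²*(-4 + v))
R(Y) = 12 (R(Y) = -3*(-4) = 12)
(R(-3) + E(0))² = (12 + (-2 + 0³ - 4*0²))² = (12 + (-2 + 0 - 4*0))² = (12 + (-2 + 0 + 0))² = (12 - 2)² = 10² = 100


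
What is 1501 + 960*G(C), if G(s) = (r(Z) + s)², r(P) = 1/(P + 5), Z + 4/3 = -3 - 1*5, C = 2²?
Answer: 2558629/169 ≈ 15140.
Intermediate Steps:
C = 4
Z = -28/3 (Z = -4/3 + (-3 - 1*5) = -4/3 + (-3 - 5) = -4/3 - 8 = -28/3 ≈ -9.3333)
r(P) = 1/(5 + P)
G(s) = (-3/13 + s)² (G(s) = (1/(5 - 28/3) + s)² = (1/(-13/3) + s)² = (-3/13 + s)²)
1501 + 960*G(C) = 1501 + 960*((-3 + 13*4)²/169) = 1501 + 960*((-3 + 52)²/169) = 1501 + 960*((1/169)*49²) = 1501 + 960*((1/169)*2401) = 1501 + 960*(2401/169) = 1501 + 2304960/169 = 2558629/169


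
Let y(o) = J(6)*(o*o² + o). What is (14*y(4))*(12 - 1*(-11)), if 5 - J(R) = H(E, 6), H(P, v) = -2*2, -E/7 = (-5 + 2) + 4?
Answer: 197064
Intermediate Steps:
E = -7 (E = -7*((-5 + 2) + 4) = -7*(-3 + 4) = -7*1 = -7)
H(P, v) = -4
J(R) = 9 (J(R) = 5 - 1*(-4) = 5 + 4 = 9)
y(o) = 9*o + 9*o³ (y(o) = 9*(o*o² + o) = 9*(o³ + o) = 9*(o + o³) = 9*o + 9*o³)
(14*y(4))*(12 - 1*(-11)) = (14*(9*4*(1 + 4²)))*(12 - 1*(-11)) = (14*(9*4*(1 + 16)))*(12 + 11) = (14*(9*4*17))*23 = (14*612)*23 = 8568*23 = 197064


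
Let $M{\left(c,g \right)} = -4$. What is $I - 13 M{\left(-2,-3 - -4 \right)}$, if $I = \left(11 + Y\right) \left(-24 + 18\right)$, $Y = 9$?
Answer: $-68$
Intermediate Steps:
$I = -120$ ($I = \left(11 + 9\right) \left(-24 + 18\right) = 20 \left(-6\right) = -120$)
$I - 13 M{\left(-2,-3 - -4 \right)} = -120 - -52 = -120 + 52 = -68$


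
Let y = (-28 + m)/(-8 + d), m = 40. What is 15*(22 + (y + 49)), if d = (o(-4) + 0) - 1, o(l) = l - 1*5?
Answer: 1055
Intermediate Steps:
o(l) = -5 + l (o(l) = l - 5 = -5 + l)
d = -10 (d = ((-5 - 4) + 0) - 1 = (-9 + 0) - 1 = -9 - 1 = -10)
y = -⅔ (y = (-28 + 40)/(-8 - 10) = 12/(-18) = 12*(-1/18) = -⅔ ≈ -0.66667)
15*(22 + (y + 49)) = 15*(22 + (-⅔ + 49)) = 15*(22 + 145/3) = 15*(211/3) = 1055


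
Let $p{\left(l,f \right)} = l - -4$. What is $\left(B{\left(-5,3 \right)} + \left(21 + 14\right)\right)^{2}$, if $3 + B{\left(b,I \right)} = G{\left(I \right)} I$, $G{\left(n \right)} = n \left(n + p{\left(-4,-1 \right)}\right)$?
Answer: $3481$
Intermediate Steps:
$p{\left(l,f \right)} = 4 + l$ ($p{\left(l,f \right)} = l + 4 = 4 + l$)
$G{\left(n \right)} = n^{2}$ ($G{\left(n \right)} = n \left(n + \left(4 - 4\right)\right) = n \left(n + 0\right) = n n = n^{2}$)
$B{\left(b,I \right)} = -3 + I^{3}$ ($B{\left(b,I \right)} = -3 + I^{2} I = -3 + I^{3}$)
$\left(B{\left(-5,3 \right)} + \left(21 + 14\right)\right)^{2} = \left(\left(-3 + 3^{3}\right) + \left(21 + 14\right)\right)^{2} = \left(\left(-3 + 27\right) + 35\right)^{2} = \left(24 + 35\right)^{2} = 59^{2} = 3481$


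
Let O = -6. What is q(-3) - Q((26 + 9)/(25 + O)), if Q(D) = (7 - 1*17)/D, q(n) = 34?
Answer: 276/7 ≈ 39.429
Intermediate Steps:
Q(D) = -10/D (Q(D) = (7 - 17)/D = -10/D)
q(-3) - Q((26 + 9)/(25 + O)) = 34 - (-10)/((26 + 9)/(25 - 6)) = 34 - (-10)/(35/19) = 34 - (-10)/(35*(1/19)) = 34 - (-10)/35/19 = 34 - (-10)*19/35 = 34 - 1*(-38/7) = 34 + 38/7 = 276/7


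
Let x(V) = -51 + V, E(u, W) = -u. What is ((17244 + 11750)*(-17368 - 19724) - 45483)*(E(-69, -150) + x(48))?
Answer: -70982401446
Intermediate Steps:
((17244 + 11750)*(-17368 - 19724) - 45483)*(E(-69, -150) + x(48)) = ((17244 + 11750)*(-17368 - 19724) - 45483)*(-1*(-69) + (-51 + 48)) = (28994*(-37092) - 45483)*(69 - 3) = (-1075445448 - 45483)*66 = -1075490931*66 = -70982401446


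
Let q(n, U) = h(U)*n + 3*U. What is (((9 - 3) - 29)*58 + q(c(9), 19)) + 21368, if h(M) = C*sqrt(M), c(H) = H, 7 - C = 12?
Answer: 20091 - 45*sqrt(19) ≈ 19895.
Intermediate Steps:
C = -5 (C = 7 - 1*12 = 7 - 12 = -5)
h(M) = -5*sqrt(M)
q(n, U) = 3*U - 5*n*sqrt(U) (q(n, U) = (-5*sqrt(U))*n + 3*U = -5*n*sqrt(U) + 3*U = 3*U - 5*n*sqrt(U))
(((9 - 3) - 29)*58 + q(c(9), 19)) + 21368 = (((9 - 3) - 29)*58 + (3*19 - 5*9*sqrt(19))) + 21368 = ((6 - 29)*58 + (57 - 45*sqrt(19))) + 21368 = (-23*58 + (57 - 45*sqrt(19))) + 21368 = (-1334 + (57 - 45*sqrt(19))) + 21368 = (-1277 - 45*sqrt(19)) + 21368 = 20091 - 45*sqrt(19)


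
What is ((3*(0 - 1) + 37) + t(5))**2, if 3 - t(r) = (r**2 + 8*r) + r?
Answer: 1089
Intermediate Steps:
t(r) = 3 - r**2 - 9*r (t(r) = 3 - ((r**2 + 8*r) + r) = 3 - (r**2 + 9*r) = 3 + (-r**2 - 9*r) = 3 - r**2 - 9*r)
((3*(0 - 1) + 37) + t(5))**2 = ((3*(0 - 1) + 37) + (3 - 1*5**2 - 9*5))**2 = ((3*(-1) + 37) + (3 - 1*25 - 45))**2 = ((-3 + 37) + (3 - 25 - 45))**2 = (34 - 67)**2 = (-33)**2 = 1089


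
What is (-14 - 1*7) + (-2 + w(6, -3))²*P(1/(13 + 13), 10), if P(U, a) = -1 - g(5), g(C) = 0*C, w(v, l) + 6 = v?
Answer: -25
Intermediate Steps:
w(v, l) = -6 + v
g(C) = 0
P(U, a) = -1 (P(U, a) = -1 - 1*0 = -1 + 0 = -1)
(-14 - 1*7) + (-2 + w(6, -3))²*P(1/(13 + 13), 10) = (-14 - 1*7) + (-2 + (-6 + 6))²*(-1) = (-14 - 7) + (-2 + 0)²*(-1) = -21 + (-2)²*(-1) = -21 + 4*(-1) = -21 - 4 = -25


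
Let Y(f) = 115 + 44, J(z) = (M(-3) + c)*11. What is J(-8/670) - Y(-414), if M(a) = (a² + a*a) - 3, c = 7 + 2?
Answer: 105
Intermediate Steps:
c = 9
M(a) = -3 + 2*a² (M(a) = (a² + a²) - 3 = 2*a² - 3 = -3 + 2*a²)
J(z) = 264 (J(z) = ((-3 + 2*(-3)²) + 9)*11 = ((-3 + 2*9) + 9)*11 = ((-3 + 18) + 9)*11 = (15 + 9)*11 = 24*11 = 264)
Y(f) = 159
J(-8/670) - Y(-414) = 264 - 1*159 = 264 - 159 = 105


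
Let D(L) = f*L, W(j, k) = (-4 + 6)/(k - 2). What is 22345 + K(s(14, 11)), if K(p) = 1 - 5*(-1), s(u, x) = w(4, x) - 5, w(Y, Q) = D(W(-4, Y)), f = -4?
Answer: 22351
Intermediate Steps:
W(j, k) = 2/(-2 + k)
D(L) = -4*L
w(Y, Q) = -8/(-2 + Y)
s(u, x) = -9 (s(u, x) = -8/(-2 + 4) - 5 = -8/2 - 5 = -8*1/2 - 5 = -4 - 5 = -9)
K(p) = 6 (K(p) = 1 + 5 = 6)
22345 + K(s(14, 11)) = 22345 + 6 = 22351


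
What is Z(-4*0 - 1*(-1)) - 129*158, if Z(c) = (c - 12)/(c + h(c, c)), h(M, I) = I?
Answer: -40775/2 ≈ -20388.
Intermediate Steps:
Z(c) = (-12 + c)/(2*c) (Z(c) = (c - 12)/(c + c) = (-12 + c)/((2*c)) = (-12 + c)*(1/(2*c)) = (-12 + c)/(2*c))
Z(-4*0 - 1*(-1)) - 129*158 = (-12 + (-4*0 - 1*(-1)))/(2*(-4*0 - 1*(-1))) - 129*158 = (-12 + (0 + 1))/(2*(0 + 1)) - 20382 = (½)*(-12 + 1)/1 - 20382 = (½)*1*(-11) - 20382 = -11/2 - 20382 = -40775/2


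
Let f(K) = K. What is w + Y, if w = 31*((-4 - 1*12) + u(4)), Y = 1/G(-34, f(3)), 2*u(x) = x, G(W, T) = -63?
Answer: -27343/63 ≈ -434.02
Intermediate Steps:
u(x) = x/2
Y = -1/63 (Y = 1/(-63) = -1/63 ≈ -0.015873)
w = -434 (w = 31*((-4 - 1*12) + (½)*4) = 31*((-4 - 12) + 2) = 31*(-16 + 2) = 31*(-14) = -434)
w + Y = -434 - 1/63 = -27343/63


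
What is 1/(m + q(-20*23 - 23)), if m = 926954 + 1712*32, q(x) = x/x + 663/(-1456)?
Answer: 112/109954717 ≈ 1.0186e-6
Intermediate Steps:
q(x) = 61/112 (q(x) = 1 + 663*(-1/1456) = 1 - 51/112 = 61/112)
m = 981738 (m = 926954 + 54784 = 981738)
1/(m + q(-20*23 - 23)) = 1/(981738 + 61/112) = 1/(109954717/112) = 112/109954717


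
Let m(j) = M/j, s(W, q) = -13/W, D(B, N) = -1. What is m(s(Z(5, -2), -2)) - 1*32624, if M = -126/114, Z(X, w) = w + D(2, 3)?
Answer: -8058191/247 ≈ -32624.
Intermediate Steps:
Z(X, w) = -1 + w (Z(X, w) = w - 1 = -1 + w)
M = -21/19 (M = -126*1/114 = -21/19 ≈ -1.1053)
m(j) = -21/(19*j)
m(s(Z(5, -2), -2)) - 1*32624 = -21/(19*((-13/(-1 - 2)))) - 1*32624 = -21/(19*((-13/(-3)))) - 32624 = -21/(19*((-13*(-⅓)))) - 32624 = -21/(19*13/3) - 32624 = -21/19*3/13 - 32624 = -63/247 - 32624 = -8058191/247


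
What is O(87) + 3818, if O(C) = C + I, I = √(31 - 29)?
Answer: 3905 + √2 ≈ 3906.4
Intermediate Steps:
I = √2 ≈ 1.4142
O(C) = C + √2
O(87) + 3818 = (87 + √2) + 3818 = 3905 + √2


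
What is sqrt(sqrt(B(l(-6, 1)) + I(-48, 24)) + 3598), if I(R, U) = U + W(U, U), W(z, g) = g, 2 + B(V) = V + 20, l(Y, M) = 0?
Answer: sqrt(3598 + sqrt(66)) ≈ 60.051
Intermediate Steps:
B(V) = 18 + V (B(V) = -2 + (V + 20) = -2 + (20 + V) = 18 + V)
I(R, U) = 2*U (I(R, U) = U + U = 2*U)
sqrt(sqrt(B(l(-6, 1)) + I(-48, 24)) + 3598) = sqrt(sqrt((18 + 0) + 2*24) + 3598) = sqrt(sqrt(18 + 48) + 3598) = sqrt(sqrt(66) + 3598) = sqrt(3598 + sqrt(66))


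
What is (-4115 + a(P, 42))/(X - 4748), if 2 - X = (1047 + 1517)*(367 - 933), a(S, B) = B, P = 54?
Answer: -4073/1446478 ≈ -0.0028158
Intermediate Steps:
X = 1451226 (X = 2 - (1047 + 1517)*(367 - 933) = 2 - 2564*(-566) = 2 - 1*(-1451224) = 2 + 1451224 = 1451226)
(-4115 + a(P, 42))/(X - 4748) = (-4115 + 42)/(1451226 - 4748) = -4073/1446478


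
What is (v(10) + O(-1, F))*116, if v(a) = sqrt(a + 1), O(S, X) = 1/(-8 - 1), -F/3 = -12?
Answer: -116/9 + 116*sqrt(11) ≈ 371.84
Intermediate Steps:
F = 36 (F = -3*(-12) = 36)
O(S, X) = -1/9 (O(S, X) = 1/(-9) = -1/9)
v(a) = sqrt(1 + a)
(v(10) + O(-1, F))*116 = (sqrt(1 + 10) - 1/9)*116 = (sqrt(11) - 1/9)*116 = (-1/9 + sqrt(11))*116 = -116/9 + 116*sqrt(11)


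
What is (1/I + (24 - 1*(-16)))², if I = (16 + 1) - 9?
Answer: 103041/64 ≈ 1610.0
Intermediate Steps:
I = 8 (I = 17 - 9 = 8)
(1/I + (24 - 1*(-16)))² = (1/8 + (24 - 1*(-16)))² = (⅛ + (24 + 16))² = (⅛ + 40)² = (321/8)² = 103041/64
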